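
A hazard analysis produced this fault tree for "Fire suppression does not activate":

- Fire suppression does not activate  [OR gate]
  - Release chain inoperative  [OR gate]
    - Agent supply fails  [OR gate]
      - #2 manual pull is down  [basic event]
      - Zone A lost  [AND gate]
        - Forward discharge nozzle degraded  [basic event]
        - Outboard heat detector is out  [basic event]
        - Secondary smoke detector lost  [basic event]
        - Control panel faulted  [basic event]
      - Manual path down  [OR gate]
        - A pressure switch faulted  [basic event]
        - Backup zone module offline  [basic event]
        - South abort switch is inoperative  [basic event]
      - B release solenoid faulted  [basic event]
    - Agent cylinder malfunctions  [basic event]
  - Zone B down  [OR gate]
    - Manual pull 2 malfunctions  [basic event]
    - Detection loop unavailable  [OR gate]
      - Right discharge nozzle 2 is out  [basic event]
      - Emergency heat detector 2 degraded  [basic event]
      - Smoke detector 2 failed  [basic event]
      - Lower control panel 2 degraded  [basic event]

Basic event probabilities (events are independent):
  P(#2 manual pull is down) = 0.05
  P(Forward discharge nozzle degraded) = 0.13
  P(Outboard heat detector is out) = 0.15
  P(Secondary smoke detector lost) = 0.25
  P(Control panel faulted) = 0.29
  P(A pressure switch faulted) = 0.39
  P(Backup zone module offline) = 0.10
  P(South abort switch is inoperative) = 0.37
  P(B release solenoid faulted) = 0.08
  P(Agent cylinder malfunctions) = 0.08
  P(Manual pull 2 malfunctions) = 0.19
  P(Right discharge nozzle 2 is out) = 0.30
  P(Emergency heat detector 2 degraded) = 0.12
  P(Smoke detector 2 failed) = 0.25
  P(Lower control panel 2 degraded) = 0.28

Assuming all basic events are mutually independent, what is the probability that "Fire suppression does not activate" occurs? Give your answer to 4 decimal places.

P(Zone A lost) [AND] = 0.13 × 0.15 × 0.25 × 0.29 = 0.001414
P(Manual path down) [OR] = 1 − (1−0.39) × (1−0.10) × (1−0.37) = 0.654130
P(Agent supply fails) [OR] = 1 − (1−0.05) × (1−0.001414) × (1−0.654130) × (1−0.08) = 0.698137
P(Release chain inoperative) [OR] = 1 − (1−0.698137) × (1−0.08) = 0.722286
P(Detection loop unavailable) [OR] = 1 − (1−0.30) × (1−0.12) × (1−0.25) × (1−0.28) = 0.667360
P(Zone B down) [OR] = 1 − (1−0.19) × (1−0.667360) = 0.730562
P(Fire suppression does not activate) [OR] = 1 − (1−0.722286) × (1−0.730562) = 0.925173
Rounded to 4 decimal places: P(Fire suppression does not activate) ≈ 0.9252.

0.9252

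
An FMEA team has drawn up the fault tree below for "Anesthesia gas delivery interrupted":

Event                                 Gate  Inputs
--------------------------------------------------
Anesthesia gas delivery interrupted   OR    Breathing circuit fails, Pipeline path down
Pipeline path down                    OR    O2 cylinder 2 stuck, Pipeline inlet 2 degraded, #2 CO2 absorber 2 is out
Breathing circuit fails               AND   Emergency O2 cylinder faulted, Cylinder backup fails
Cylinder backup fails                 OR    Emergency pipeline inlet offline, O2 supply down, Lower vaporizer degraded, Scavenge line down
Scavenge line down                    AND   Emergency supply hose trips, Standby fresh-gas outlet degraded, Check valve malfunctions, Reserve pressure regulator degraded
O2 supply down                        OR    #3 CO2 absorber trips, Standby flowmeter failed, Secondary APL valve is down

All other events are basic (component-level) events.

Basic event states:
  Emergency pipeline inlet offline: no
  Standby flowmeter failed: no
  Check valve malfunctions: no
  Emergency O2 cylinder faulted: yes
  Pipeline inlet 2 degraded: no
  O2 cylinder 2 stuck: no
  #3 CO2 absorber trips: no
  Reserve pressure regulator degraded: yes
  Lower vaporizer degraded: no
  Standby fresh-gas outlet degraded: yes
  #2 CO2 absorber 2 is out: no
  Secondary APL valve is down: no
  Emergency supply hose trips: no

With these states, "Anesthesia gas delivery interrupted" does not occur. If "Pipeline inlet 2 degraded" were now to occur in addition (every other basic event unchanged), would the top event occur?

Counterfactual: set "Pipeline inlet 2 degraded" to occurred.
O2 supply down [OR]: #3 CO2 absorber trips=not, Standby flowmeter failed=not, Secondary APL valve is down=not → no input occurs → does not occur.
Scavenge line down [AND]: Emergency supply hose trips=not, Standby fresh-gas outlet degraded=occurs, Check valve malfunctions=not, Reserve pressure regulator degraded=occurs → not all inputs occur → does not occur.
Cylinder backup fails [OR]: Emergency pipeline inlet offline=not, O2 supply down=not, Lower vaporizer degraded=not, Scavenge line down=not → no input occurs → does not occur.
Breathing circuit fails [AND]: Emergency O2 cylinder faulted=occurs, Cylinder backup fails=not → not all inputs occur → does not occur.
Pipeline path down [OR]: O2 cylinder 2 stuck=not, Pipeline inlet 2 degraded=occurs, #2 CO2 absorber 2 is out=not → at least one input occurs → occurs.
Anesthesia gas delivery interrupted [OR]: Breathing circuit fails=not, Pipeline path down=occurs → at least one input occurs → occurs.

Yes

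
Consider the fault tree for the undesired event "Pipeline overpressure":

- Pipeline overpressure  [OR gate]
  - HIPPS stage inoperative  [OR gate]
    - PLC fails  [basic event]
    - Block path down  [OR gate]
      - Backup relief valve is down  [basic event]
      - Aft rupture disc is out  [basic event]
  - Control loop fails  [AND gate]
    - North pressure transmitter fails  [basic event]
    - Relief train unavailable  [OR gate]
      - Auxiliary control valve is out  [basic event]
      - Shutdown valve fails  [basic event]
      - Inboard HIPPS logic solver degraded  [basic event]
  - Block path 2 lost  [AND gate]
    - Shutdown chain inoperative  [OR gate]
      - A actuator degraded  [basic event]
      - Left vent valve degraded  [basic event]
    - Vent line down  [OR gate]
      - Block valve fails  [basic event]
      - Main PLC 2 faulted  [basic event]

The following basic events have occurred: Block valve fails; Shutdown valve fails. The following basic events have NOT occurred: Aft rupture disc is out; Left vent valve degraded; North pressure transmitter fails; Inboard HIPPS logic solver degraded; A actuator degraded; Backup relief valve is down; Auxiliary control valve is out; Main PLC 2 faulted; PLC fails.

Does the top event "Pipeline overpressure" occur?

Block path down [OR]: Backup relief valve is down=not, Aft rupture disc is out=not → no input occurs → does not occur.
HIPPS stage inoperative [OR]: PLC fails=not, Block path down=not → no input occurs → does not occur.
Relief train unavailable [OR]: Auxiliary control valve is out=not, Shutdown valve fails=occurs, Inboard HIPPS logic solver degraded=not → at least one input occurs → occurs.
Control loop fails [AND]: North pressure transmitter fails=not, Relief train unavailable=occurs → not all inputs occur → does not occur.
Shutdown chain inoperative [OR]: A actuator degraded=not, Left vent valve degraded=not → no input occurs → does not occur.
Vent line down [OR]: Block valve fails=occurs, Main PLC 2 faulted=not → at least one input occurs → occurs.
Block path 2 lost [AND]: Shutdown chain inoperative=not, Vent line down=occurs → not all inputs occur → does not occur.
Pipeline overpressure [OR]: HIPPS stage inoperative=not, Control loop fails=not, Block path 2 lost=not → no input occurs → does not occur.

No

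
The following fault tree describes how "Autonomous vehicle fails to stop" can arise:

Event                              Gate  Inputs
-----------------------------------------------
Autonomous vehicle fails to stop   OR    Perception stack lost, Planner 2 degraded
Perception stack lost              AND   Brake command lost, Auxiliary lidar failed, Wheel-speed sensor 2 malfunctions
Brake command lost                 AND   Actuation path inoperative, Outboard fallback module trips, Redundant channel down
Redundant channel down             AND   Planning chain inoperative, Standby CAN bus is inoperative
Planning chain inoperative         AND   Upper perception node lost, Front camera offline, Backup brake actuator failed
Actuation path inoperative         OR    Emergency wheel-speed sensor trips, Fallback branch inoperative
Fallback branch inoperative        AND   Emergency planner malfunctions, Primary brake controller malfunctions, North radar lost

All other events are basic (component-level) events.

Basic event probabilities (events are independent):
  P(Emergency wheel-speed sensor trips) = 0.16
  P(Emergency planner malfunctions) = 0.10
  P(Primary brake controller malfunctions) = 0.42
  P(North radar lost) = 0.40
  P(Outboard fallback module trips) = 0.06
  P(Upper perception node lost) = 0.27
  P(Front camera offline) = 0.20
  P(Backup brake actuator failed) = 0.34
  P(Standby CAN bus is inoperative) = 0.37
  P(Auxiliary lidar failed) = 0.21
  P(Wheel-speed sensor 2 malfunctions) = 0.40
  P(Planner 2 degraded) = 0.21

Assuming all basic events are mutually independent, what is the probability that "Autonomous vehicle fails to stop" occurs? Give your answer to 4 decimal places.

0.2100

P(Fallback branch inoperative) [AND] = 0.10 × 0.42 × 0.40 = 0.016800
P(Actuation path inoperative) [OR] = 1 − (1−0.16) × (1−0.016800) = 0.174112
P(Planning chain inoperative) [AND] = 0.27 × 0.20 × 0.34 = 0.018360
P(Redundant channel down) [AND] = 0.018360 × 0.37 = 0.006793
P(Brake command lost) [AND] = 0.174112 × 0.06 × 0.006793 = 0.000071
P(Perception stack lost) [AND] = 0.000071 × 0.21 × 0.40 = 0.000006
P(Autonomous vehicle fails to stop) [OR] = 1 − (1−0.000006) × (1−0.21) = 0.210005
Rounded to 4 decimal places: P(Autonomous vehicle fails to stop) ≈ 0.2100.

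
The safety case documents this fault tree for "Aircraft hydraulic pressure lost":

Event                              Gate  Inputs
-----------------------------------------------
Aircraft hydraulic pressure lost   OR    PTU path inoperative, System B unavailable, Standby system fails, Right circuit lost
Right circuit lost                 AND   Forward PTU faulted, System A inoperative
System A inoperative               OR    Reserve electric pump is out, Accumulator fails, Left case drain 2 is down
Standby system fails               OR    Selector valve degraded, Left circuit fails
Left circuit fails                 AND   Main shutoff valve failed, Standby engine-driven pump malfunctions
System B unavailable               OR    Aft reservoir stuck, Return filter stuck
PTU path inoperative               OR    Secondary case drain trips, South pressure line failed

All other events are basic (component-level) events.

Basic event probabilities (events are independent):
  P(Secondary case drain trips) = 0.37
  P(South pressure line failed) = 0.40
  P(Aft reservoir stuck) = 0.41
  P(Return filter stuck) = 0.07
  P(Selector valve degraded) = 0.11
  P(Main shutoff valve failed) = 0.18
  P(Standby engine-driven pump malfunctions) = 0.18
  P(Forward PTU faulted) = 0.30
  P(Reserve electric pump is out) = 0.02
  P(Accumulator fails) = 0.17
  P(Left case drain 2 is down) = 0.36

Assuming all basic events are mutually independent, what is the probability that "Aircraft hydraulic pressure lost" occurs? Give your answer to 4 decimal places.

0.8471

P(PTU path inoperative) [OR] = 1 − (1−0.37) × (1−0.40) = 0.622000
P(System B unavailable) [OR] = 1 − (1−0.41) × (1−0.07) = 0.451300
P(Left circuit fails) [AND] = 0.18 × 0.18 = 0.032400
P(Standby system fails) [OR] = 1 − (1−0.11) × (1−0.032400) = 0.138836
P(System A inoperative) [OR] = 1 − (1−0.02) × (1−0.17) × (1−0.36) = 0.479424
P(Right circuit lost) [AND] = 0.30 × 0.479424 = 0.143827
P(Aircraft hydraulic pressure lost) [OR] = 1 − (1−0.622000) × (1−0.451300) × (1−0.138836) × (1−0.143827) = 0.847077
Rounded to 4 decimal places: P(Aircraft hydraulic pressure lost) ≈ 0.8471.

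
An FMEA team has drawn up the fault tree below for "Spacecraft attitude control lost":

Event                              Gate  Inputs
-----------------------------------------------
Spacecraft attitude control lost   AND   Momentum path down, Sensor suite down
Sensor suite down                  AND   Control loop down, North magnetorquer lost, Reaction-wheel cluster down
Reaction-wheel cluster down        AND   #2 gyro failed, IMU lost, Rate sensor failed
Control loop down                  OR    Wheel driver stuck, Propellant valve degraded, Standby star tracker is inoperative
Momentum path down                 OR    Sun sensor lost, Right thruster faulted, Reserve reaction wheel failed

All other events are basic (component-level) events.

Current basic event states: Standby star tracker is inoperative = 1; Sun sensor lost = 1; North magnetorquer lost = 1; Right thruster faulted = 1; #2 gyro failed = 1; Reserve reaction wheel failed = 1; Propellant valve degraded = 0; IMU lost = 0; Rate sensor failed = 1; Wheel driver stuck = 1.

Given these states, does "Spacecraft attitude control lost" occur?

Momentum path down [OR]: Sun sensor lost=occurs, Right thruster faulted=occurs, Reserve reaction wheel failed=occurs → at least one input occurs → occurs.
Control loop down [OR]: Wheel driver stuck=occurs, Propellant valve degraded=not, Standby star tracker is inoperative=occurs → at least one input occurs → occurs.
Reaction-wheel cluster down [AND]: #2 gyro failed=occurs, IMU lost=not, Rate sensor failed=occurs → not all inputs occur → does not occur.
Sensor suite down [AND]: Control loop down=occurs, North magnetorquer lost=occurs, Reaction-wheel cluster down=not → not all inputs occur → does not occur.
Spacecraft attitude control lost [AND]: Momentum path down=occurs, Sensor suite down=not → not all inputs occur → does not occur.

No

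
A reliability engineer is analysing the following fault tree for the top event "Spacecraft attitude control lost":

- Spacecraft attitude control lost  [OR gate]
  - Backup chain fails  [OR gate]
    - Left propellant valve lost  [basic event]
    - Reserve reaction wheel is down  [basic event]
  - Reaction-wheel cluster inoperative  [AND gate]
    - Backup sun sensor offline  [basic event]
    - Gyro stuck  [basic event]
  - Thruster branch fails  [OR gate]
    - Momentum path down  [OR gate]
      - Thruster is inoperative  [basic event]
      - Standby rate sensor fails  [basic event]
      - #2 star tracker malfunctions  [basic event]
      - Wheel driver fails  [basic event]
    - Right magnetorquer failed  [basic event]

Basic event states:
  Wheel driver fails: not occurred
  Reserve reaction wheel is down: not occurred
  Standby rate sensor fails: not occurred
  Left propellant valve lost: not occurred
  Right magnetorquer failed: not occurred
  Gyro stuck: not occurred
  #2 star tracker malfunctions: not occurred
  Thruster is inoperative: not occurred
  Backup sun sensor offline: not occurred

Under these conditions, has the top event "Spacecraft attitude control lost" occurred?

Backup chain fails [OR]: Left propellant valve lost=not, Reserve reaction wheel is down=not → no input occurs → does not occur.
Reaction-wheel cluster inoperative [AND]: Backup sun sensor offline=not, Gyro stuck=not → not all inputs occur → does not occur.
Momentum path down [OR]: Thruster is inoperative=not, Standby rate sensor fails=not, #2 star tracker malfunctions=not, Wheel driver fails=not → no input occurs → does not occur.
Thruster branch fails [OR]: Momentum path down=not, Right magnetorquer failed=not → no input occurs → does not occur.
Spacecraft attitude control lost [OR]: Backup chain fails=not, Reaction-wheel cluster inoperative=not, Thruster branch fails=not → no input occurs → does not occur.

No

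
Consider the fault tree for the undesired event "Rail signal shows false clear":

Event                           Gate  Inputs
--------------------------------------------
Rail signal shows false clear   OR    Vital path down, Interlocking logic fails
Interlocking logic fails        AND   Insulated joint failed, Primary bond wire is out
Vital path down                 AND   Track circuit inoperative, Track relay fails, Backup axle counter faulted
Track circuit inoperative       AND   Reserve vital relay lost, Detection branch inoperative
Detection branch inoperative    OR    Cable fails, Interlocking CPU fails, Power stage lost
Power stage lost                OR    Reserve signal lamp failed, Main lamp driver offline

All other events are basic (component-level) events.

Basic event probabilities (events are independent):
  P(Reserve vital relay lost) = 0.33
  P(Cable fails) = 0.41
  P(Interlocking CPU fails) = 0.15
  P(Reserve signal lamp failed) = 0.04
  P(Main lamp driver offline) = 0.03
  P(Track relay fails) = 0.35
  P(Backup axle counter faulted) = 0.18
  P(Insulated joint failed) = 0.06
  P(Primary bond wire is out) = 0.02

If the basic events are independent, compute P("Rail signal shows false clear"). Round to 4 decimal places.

P(Power stage lost) [OR] = 1 − (1−0.04) × (1−0.03) = 0.068800
P(Detection branch inoperative) [OR] = 1 − (1−0.41) × (1−0.15) × (1−0.068800) = 0.533003
P(Track circuit inoperative) [AND] = 0.33 × 0.533003 = 0.175891
P(Vital path down) [AND] = 0.175891 × 0.35 × 0.18 = 0.011081
P(Interlocking logic fails) [AND] = 0.06 × 0.02 = 0.001200
P(Rail signal shows false clear) [OR] = 1 − (1−0.011081) × (1−0.001200) = 0.012268
Rounded to 4 decimal places: P(Rail signal shows false clear) ≈ 0.0123.

0.0123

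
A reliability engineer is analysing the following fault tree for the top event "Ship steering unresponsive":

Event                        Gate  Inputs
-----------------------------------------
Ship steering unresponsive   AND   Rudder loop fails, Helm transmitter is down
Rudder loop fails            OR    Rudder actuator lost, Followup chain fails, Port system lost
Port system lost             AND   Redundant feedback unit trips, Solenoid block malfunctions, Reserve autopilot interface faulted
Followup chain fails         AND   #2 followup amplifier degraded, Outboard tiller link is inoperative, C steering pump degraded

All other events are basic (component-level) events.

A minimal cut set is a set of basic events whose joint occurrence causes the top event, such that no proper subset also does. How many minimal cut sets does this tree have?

Followup chain fails [AND]: one cut set from each child combined → 1 × 1 × 1 = 1 cut set(s).
Port system lost [AND]: one cut set from each child combined → 1 × 1 × 1 = 1 cut set(s).
Rudder loop fails [OR]: union of children's cut sets → 3 cut set(s).
Ship steering unresponsive [AND]: one cut set from each child combined → 3 × 1 = 3 cut set(s).
Minimal cut sets: {Helm transmitter is down, Rudder actuator lost}; {#2 followup amplifier degraded, C steering pump degraded, Helm transmitter is down, Outboard tiller link is inoperative}; {Helm transmitter is down, Redundant feedback unit trips, Reserve autopilot interface faulted, Solenoid block malfunctions}.

3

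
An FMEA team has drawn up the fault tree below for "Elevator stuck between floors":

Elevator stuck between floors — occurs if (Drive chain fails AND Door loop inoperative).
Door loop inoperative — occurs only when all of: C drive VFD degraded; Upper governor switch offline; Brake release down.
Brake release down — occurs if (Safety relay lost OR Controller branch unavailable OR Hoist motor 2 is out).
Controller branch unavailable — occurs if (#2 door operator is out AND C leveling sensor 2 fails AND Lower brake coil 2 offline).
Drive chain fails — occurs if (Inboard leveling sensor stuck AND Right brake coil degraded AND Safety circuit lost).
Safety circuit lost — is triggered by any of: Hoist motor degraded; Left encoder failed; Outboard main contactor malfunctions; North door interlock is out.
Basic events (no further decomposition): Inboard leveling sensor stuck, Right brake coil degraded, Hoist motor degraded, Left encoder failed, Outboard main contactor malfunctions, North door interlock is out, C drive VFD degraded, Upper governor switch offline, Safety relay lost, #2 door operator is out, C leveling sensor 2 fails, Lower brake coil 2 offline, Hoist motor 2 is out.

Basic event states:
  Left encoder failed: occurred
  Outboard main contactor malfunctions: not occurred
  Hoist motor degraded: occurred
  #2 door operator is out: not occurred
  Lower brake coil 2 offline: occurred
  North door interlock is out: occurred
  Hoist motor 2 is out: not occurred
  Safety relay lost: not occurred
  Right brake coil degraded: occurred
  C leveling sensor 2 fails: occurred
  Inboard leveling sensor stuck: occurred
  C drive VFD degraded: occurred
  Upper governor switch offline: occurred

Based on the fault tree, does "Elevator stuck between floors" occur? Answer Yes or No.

Safety circuit lost [OR]: Hoist motor degraded=occurs, Left encoder failed=occurs, Outboard main contactor malfunctions=not, North door interlock is out=occurs → at least one input occurs → occurs.
Drive chain fails [AND]: Inboard leveling sensor stuck=occurs, Right brake coil degraded=occurs, Safety circuit lost=occurs → all inputs occur → occurs.
Controller branch unavailable [AND]: #2 door operator is out=not, C leveling sensor 2 fails=occurs, Lower brake coil 2 offline=occurs → not all inputs occur → does not occur.
Brake release down [OR]: Safety relay lost=not, Controller branch unavailable=not, Hoist motor 2 is out=not → no input occurs → does not occur.
Door loop inoperative [AND]: C drive VFD degraded=occurs, Upper governor switch offline=occurs, Brake release down=not → not all inputs occur → does not occur.
Elevator stuck between floors [AND]: Drive chain fails=occurs, Door loop inoperative=not → not all inputs occur → does not occur.

No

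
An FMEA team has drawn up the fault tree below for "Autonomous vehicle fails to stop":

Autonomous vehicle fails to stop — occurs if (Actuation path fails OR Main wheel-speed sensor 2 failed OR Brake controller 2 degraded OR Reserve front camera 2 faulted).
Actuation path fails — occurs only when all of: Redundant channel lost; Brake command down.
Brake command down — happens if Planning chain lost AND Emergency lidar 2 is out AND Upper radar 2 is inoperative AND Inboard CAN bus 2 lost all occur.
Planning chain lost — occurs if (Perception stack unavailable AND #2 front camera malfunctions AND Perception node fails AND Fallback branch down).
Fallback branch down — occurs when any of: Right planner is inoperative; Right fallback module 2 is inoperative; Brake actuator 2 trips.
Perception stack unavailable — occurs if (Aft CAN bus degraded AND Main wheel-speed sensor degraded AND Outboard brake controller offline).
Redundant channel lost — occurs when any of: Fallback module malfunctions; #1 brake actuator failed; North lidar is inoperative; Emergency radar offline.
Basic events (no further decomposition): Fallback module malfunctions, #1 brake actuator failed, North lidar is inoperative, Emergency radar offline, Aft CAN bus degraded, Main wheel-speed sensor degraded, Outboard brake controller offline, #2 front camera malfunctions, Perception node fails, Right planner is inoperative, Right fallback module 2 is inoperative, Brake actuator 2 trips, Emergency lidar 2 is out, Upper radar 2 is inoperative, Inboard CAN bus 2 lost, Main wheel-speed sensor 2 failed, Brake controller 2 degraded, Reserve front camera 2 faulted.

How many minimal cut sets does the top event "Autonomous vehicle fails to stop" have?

15

Redundant channel lost [OR]: union of children's cut sets → 4 cut set(s).
Perception stack unavailable [AND]: one cut set from each child combined → 1 × 1 × 1 = 1 cut set(s).
Fallback branch down [OR]: union of children's cut sets → 3 cut set(s).
Planning chain lost [AND]: one cut set from each child combined → 1 × 1 × 1 × 3 = 3 cut set(s).
Brake command down [AND]: one cut set from each child combined → 3 × 1 × 1 × 1 = 3 cut set(s).
Actuation path fails [AND]: one cut set from each child combined → 4 × 3 = 12 cut set(s).
Autonomous vehicle fails to stop [OR]: union of children's cut sets → 15 cut set(s).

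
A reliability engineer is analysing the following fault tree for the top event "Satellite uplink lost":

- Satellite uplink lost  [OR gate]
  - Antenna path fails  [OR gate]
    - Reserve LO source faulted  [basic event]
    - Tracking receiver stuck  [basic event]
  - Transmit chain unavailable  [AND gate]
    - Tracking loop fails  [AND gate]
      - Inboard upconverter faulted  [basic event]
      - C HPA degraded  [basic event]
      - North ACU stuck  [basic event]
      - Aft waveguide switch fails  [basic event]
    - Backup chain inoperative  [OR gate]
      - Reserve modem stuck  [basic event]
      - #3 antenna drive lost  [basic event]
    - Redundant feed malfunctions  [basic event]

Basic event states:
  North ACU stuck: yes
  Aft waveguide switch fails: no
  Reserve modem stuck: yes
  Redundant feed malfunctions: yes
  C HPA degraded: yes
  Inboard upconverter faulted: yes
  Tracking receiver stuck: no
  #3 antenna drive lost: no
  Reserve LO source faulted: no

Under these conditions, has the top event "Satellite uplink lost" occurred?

No

Antenna path fails [OR]: Reserve LO source faulted=not, Tracking receiver stuck=not → no input occurs → does not occur.
Tracking loop fails [AND]: Inboard upconverter faulted=occurs, C HPA degraded=occurs, North ACU stuck=occurs, Aft waveguide switch fails=not → not all inputs occur → does not occur.
Backup chain inoperative [OR]: Reserve modem stuck=occurs, #3 antenna drive lost=not → at least one input occurs → occurs.
Transmit chain unavailable [AND]: Tracking loop fails=not, Backup chain inoperative=occurs, Redundant feed malfunctions=occurs → not all inputs occur → does not occur.
Satellite uplink lost [OR]: Antenna path fails=not, Transmit chain unavailable=not → no input occurs → does not occur.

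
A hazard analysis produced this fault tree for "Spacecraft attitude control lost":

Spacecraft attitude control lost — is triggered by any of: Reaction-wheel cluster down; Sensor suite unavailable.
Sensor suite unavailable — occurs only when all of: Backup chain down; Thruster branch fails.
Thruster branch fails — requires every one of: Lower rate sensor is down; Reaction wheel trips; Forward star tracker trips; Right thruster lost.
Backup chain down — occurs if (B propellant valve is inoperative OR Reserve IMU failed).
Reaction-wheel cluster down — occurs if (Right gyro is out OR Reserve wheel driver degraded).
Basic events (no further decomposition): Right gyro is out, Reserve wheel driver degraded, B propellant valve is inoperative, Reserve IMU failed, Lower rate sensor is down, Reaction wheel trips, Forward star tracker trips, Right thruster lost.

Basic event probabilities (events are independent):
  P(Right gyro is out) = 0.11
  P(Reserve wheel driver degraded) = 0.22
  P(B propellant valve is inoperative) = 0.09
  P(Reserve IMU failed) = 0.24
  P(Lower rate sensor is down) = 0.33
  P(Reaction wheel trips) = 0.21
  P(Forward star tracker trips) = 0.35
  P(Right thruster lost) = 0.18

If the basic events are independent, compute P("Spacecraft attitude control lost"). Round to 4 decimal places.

P(Reaction-wheel cluster down) [OR] = 1 − (1−0.11) × (1−0.22) = 0.305800
P(Backup chain down) [OR] = 1 − (1−0.09) × (1−0.24) = 0.308400
P(Thruster branch fails) [AND] = 0.33 × 0.21 × 0.35 × 0.18 = 0.004366
P(Sensor suite unavailable) [AND] = 0.308400 × 0.004366 = 0.001346
P(Spacecraft attitude control lost) [OR] = 1 − (1−0.305800) × (1−0.001346) = 0.306734
Rounded to 4 decimal places: P(Spacecraft attitude control lost) ≈ 0.3067.

0.3067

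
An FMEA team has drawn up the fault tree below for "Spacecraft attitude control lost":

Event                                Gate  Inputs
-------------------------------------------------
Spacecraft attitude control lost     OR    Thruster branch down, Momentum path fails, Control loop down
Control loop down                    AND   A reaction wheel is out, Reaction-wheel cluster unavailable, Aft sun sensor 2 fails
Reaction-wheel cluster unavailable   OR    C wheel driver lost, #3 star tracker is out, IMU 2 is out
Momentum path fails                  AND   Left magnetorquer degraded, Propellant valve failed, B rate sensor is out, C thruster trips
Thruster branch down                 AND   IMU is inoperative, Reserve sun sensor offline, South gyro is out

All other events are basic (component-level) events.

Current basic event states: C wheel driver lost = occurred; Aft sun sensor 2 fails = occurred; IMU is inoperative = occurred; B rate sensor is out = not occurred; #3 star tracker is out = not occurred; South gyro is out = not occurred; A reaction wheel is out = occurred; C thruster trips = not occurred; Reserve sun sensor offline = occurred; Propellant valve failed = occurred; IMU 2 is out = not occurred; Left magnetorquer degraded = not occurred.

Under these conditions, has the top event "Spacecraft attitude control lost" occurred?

Yes

Thruster branch down [AND]: IMU is inoperative=occurs, Reserve sun sensor offline=occurs, South gyro is out=not → not all inputs occur → does not occur.
Momentum path fails [AND]: Left magnetorquer degraded=not, Propellant valve failed=occurs, B rate sensor is out=not, C thruster trips=not → not all inputs occur → does not occur.
Reaction-wheel cluster unavailable [OR]: C wheel driver lost=occurs, #3 star tracker is out=not, IMU 2 is out=not → at least one input occurs → occurs.
Control loop down [AND]: A reaction wheel is out=occurs, Reaction-wheel cluster unavailable=occurs, Aft sun sensor 2 fails=occurs → all inputs occur → occurs.
Spacecraft attitude control lost [OR]: Thruster branch down=not, Momentum path fails=not, Control loop down=occurs → at least one input occurs → occurs.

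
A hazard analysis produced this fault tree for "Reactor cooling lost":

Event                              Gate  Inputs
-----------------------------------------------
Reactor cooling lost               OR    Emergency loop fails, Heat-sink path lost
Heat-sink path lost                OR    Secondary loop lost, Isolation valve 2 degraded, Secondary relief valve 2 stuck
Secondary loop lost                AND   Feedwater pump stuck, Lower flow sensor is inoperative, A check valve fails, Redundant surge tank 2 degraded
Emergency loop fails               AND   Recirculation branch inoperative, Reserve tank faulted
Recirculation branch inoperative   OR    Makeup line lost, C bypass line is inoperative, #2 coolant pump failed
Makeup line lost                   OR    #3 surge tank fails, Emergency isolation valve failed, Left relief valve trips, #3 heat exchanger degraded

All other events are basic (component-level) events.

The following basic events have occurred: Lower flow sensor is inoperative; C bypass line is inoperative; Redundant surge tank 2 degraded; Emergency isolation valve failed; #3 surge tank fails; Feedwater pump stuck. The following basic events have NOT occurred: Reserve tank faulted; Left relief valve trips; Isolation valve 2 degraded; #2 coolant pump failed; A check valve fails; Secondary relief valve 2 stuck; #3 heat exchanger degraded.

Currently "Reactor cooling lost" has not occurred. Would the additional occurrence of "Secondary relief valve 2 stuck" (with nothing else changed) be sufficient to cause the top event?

Counterfactual: set "Secondary relief valve 2 stuck" to occurred.
Makeup line lost [OR]: #3 surge tank fails=occurs, Emergency isolation valve failed=occurs, Left relief valve trips=not, #3 heat exchanger degraded=not → at least one input occurs → occurs.
Recirculation branch inoperative [OR]: Makeup line lost=occurs, C bypass line is inoperative=occurs, #2 coolant pump failed=not → at least one input occurs → occurs.
Emergency loop fails [AND]: Recirculation branch inoperative=occurs, Reserve tank faulted=not → not all inputs occur → does not occur.
Secondary loop lost [AND]: Feedwater pump stuck=occurs, Lower flow sensor is inoperative=occurs, A check valve fails=not, Redundant surge tank 2 degraded=occurs → not all inputs occur → does not occur.
Heat-sink path lost [OR]: Secondary loop lost=not, Isolation valve 2 degraded=not, Secondary relief valve 2 stuck=occurs → at least one input occurs → occurs.
Reactor cooling lost [OR]: Emergency loop fails=not, Heat-sink path lost=occurs → at least one input occurs → occurs.

Yes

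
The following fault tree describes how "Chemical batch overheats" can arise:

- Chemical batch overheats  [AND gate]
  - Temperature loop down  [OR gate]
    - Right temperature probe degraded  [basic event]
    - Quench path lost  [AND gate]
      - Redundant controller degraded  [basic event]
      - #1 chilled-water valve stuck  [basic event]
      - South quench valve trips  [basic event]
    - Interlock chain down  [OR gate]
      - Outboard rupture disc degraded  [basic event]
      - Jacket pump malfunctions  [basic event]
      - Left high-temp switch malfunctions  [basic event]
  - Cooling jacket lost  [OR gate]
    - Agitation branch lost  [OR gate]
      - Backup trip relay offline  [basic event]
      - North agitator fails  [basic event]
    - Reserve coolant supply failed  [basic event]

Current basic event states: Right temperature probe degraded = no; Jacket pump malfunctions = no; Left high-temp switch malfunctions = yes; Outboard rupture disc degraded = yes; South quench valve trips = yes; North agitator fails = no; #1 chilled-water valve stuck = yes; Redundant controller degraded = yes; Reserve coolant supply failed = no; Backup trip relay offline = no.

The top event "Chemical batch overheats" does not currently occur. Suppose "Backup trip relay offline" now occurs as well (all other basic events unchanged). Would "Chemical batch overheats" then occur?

Counterfactual: set "Backup trip relay offline" to occurred.
Quench path lost [AND]: Redundant controller degraded=occurs, #1 chilled-water valve stuck=occurs, South quench valve trips=occurs → all inputs occur → occurs.
Interlock chain down [OR]: Outboard rupture disc degraded=occurs, Jacket pump malfunctions=not, Left high-temp switch malfunctions=occurs → at least one input occurs → occurs.
Temperature loop down [OR]: Right temperature probe degraded=not, Quench path lost=occurs, Interlock chain down=occurs → at least one input occurs → occurs.
Agitation branch lost [OR]: Backup trip relay offline=occurs, North agitator fails=not → at least one input occurs → occurs.
Cooling jacket lost [OR]: Agitation branch lost=occurs, Reserve coolant supply failed=not → at least one input occurs → occurs.
Chemical batch overheats [AND]: Temperature loop down=occurs, Cooling jacket lost=occurs → all inputs occur → occurs.

Yes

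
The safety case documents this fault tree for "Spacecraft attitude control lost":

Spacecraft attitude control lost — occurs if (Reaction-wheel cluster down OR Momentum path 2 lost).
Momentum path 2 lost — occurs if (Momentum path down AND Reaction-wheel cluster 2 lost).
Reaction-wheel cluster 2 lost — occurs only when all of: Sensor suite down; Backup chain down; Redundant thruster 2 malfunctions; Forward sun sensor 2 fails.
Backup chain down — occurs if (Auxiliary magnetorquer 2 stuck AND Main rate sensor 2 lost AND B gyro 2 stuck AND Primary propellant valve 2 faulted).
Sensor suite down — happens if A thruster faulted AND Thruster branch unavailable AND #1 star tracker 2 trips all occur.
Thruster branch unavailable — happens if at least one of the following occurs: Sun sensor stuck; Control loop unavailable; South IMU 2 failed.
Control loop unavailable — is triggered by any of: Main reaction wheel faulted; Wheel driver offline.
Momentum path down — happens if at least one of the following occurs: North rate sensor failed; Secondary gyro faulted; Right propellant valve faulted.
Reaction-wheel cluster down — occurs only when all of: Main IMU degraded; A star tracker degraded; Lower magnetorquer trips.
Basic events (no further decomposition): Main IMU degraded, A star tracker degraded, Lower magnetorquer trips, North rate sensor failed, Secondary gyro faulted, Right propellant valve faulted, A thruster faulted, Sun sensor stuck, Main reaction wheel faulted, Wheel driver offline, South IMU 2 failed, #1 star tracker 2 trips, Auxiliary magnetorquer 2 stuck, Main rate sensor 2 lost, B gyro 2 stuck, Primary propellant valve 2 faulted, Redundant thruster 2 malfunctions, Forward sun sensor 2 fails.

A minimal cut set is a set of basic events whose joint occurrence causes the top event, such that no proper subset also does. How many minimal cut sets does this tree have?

Reaction-wheel cluster down [AND]: one cut set from each child combined → 1 × 1 × 1 = 1 cut set(s).
Momentum path down [OR]: union of children's cut sets → 3 cut set(s).
Control loop unavailable [OR]: union of children's cut sets → 2 cut set(s).
Thruster branch unavailable [OR]: union of children's cut sets → 4 cut set(s).
Sensor suite down [AND]: one cut set from each child combined → 1 × 4 × 1 = 4 cut set(s).
Backup chain down [AND]: one cut set from each child combined → 1 × 1 × 1 × 1 = 1 cut set(s).
Reaction-wheel cluster 2 lost [AND]: one cut set from each child combined → 4 × 1 × 1 × 1 = 4 cut set(s).
Momentum path 2 lost [AND]: one cut set from each child combined → 3 × 4 = 12 cut set(s).
Spacecraft attitude control lost [OR]: union of children's cut sets → 13 cut set(s).

13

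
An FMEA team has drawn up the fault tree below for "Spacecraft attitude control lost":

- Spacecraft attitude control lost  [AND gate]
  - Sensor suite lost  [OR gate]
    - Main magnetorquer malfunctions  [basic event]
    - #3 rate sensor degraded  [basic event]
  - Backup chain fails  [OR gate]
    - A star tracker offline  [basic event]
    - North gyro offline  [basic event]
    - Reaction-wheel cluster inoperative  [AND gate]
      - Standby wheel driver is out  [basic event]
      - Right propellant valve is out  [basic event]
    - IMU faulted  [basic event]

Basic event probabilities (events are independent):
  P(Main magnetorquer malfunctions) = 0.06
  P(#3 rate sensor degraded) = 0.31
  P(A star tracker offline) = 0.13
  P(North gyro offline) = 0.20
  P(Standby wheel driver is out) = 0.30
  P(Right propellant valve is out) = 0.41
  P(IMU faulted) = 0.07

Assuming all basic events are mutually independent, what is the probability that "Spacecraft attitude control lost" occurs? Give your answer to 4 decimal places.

0.1519

P(Sensor suite lost) [OR] = 1 − (1−0.06) × (1−0.31) = 0.351400
P(Reaction-wheel cluster inoperative) [AND] = 0.30 × 0.41 = 0.123000
P(Backup chain fails) [OR] = 1 − (1−0.13) × (1−0.20) × (1−0.123000) × (1−0.07) = 0.432335
P(Spacecraft attitude control lost) [AND] = 0.351400 × 0.432335 = 0.151923
Rounded to 4 decimal places: P(Spacecraft attitude control lost) ≈ 0.1519.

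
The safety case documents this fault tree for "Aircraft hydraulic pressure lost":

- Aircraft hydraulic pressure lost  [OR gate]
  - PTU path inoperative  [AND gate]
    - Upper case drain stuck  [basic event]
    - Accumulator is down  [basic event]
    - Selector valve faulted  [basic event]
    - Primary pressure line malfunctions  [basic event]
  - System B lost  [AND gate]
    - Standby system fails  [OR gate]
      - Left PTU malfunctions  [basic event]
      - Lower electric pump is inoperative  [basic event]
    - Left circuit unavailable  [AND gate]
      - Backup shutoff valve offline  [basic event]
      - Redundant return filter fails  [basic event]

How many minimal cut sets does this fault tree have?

3

PTU path inoperative [AND]: one cut set from each child combined → 1 × 1 × 1 × 1 = 1 cut set(s).
Standby system fails [OR]: union of children's cut sets → 2 cut set(s).
Left circuit unavailable [AND]: one cut set from each child combined → 1 × 1 = 1 cut set(s).
System B lost [AND]: one cut set from each child combined → 2 × 1 = 2 cut set(s).
Aircraft hydraulic pressure lost [OR]: union of children's cut sets → 3 cut set(s).
Minimal cut sets: {Accumulator is down, Primary pressure line malfunctions, Selector valve faulted, Upper case drain stuck}; {Backup shutoff valve offline, Left PTU malfunctions, Redundant return filter fails}; {Backup shutoff valve offline, Lower electric pump is inoperative, Redundant return filter fails}.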